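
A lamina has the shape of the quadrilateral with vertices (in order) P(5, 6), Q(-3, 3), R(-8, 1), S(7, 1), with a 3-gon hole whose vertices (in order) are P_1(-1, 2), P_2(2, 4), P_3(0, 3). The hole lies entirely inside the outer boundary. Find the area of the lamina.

Outer boundary:
Apply the shoelace (surveyor's) formula: 2A = Σ (x_i·y_{i+1} − x_{i+1}·y_i), indices taken mod 4.
Σ = (33) + (21) + (-15) + (37) = 76
Area = |Σ|/2 = 38.
Hole:
Apply the shoelace formula: 2A = Σ (x_i·y_{i+1} − x_{i+1}·y_i), indices taken mod 3.
Σ = (-8) + (6) + (3) = 1
Area = |Σ|/2 = 0.5.
Net area = 38 − 0.5 = 37.5.

37.5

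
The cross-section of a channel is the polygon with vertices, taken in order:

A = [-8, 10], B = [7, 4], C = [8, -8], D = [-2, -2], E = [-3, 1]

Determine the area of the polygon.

Apply the shoelace formula: 2A = Σ (x_i·y_{i+1} − x_{i+1}·y_i), indices taken mod 5.
Σ = (-102) + (-88) + (-32) + (-8) + (-22) = -252
Area = |Σ|/2 = 126.

126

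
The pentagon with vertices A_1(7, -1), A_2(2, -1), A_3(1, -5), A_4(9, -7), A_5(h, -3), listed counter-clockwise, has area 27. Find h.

6

Write out the shoelace sum; only the two edges meeting at A_5 involve h:
2·Area = [(9·(-3) − h·(-7)) + (h·(-1) − 7·(-3))] + 24
       = 6·h + 18 = 54
⇒ h = 6.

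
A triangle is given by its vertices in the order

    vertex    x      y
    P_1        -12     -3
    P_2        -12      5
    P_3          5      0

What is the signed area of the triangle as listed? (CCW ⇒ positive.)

Apply the shoelace (surveyor's) formula: 2A = Σ (x_i·y_{i+1} − x_{i+1}·y_i), indices taken mod 3.
Cross-terms: -96, -25, -15  ⇒  Σ = -136
Signed area = Σ/2 = -68 (negative ⇒ clockwise traversal).

-68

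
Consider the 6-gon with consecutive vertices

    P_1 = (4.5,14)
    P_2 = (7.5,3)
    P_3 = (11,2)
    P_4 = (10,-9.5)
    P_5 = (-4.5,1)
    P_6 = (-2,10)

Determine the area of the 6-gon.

191.375

Σ = (-91.5) + (-18) + (-124.5) + (-32.75) + (-43) + (-73) = -382.75
Area = |Σ|/2 = 191.375.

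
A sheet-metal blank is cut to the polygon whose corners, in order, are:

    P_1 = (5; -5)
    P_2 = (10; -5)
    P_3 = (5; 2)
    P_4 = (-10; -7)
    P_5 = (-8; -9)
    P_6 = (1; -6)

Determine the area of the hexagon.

85.5

Σ = (25) + (45) + (-15) + (34) + (57) + (25) = 171
Area = |Σ|/2 = 85.5.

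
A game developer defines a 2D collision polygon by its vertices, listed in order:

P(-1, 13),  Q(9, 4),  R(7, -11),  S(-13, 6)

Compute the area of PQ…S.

256

Σ = (-121) + (-127) + (-101) + (-163) = -512
Area = |Σ|/2 = 256.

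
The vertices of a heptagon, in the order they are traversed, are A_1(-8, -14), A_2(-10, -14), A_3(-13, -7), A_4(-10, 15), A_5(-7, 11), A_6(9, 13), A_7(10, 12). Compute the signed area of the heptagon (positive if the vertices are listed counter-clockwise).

-333

Apply the shoelace formula: 2A = Σ (x_i·y_{i+1} − x_{i+1}·y_i), indices taken mod 7.
Σ = (-28) + (-112) + (-265) + (-5) + (-190) + (-22) + (-44) = -666
Signed area = Σ/2 = -333 (negative ⇒ clockwise traversal).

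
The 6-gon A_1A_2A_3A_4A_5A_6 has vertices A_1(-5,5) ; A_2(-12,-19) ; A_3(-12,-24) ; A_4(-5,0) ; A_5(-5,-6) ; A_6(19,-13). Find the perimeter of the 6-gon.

116

|A_1A_2| = √((-7)² + (-24)²) = √625 = 25
|A_2A_3| = √((0)² + (-5)²) = √25 = 5
|A_3A_4| = √((7)² + (24)²) = √625 = 25
|A_4A_5| = √((0)² + (-6)²) = √36 = 6
|A_5A_6| = √((24)² + (-7)²) = √625 = 25
|A_6A_1| = √((-24)² + (18)²) = √900 = 30
Perimeter = 25 + 5 + 25 + 6 + 25 + 30 = 116.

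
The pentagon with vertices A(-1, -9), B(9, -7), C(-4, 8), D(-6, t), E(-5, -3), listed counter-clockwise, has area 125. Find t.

The doubled signed area Σ (x_i y_{i+1} − x_{i+1} y_i) is linear in t.
With t=0 it equals 240; the coefficient of t is 1 (from the two edges through D).
So 1·t + 240 = 2·125 = 250 ⇒ t = 10.

10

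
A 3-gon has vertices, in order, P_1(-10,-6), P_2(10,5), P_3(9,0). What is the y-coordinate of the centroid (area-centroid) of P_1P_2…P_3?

-1/3

Apply Gauss's area formula. First the cross-terms c_i = x_i·y_{i+1} − x_{i+1}·y_i:
  10, -45, -54  ⇒  2A = -89, A = -44.5.
Then Σ (y_i + y_{i+1})·c_i = 89, so ȳ = 89 / (6·(-44.5)) = -1/3.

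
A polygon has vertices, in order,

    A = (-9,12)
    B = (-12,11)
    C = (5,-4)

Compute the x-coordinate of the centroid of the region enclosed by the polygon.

Apply Gauss's area formula. First the cross-terms c_i = x_i·y_{i+1} − x_{i+1}·y_i:
  45, -7, 24  ⇒  2A = 62, A = 31.
Then Σ (x_i + x_{i+1})·c_i = -992, so x̄ = -992 / (6·31) = -16/3.

-16/3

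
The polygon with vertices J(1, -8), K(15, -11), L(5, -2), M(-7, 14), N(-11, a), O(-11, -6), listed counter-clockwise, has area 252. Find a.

0

The doubled signed area Σ (x_i y_{i+1} − x_{i+1} y_i) is linear in a.
With a=0 it equals 504; the coefficient of a is 4 (from the two edges through N).
So 4·a + 504 = 2·252 = 504 ⇒ a = 0.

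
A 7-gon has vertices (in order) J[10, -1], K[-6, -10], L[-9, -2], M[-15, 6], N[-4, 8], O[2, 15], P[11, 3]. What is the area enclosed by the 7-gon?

Apply the surveyor's formula: 2A = Σ (x_i·y_{i+1} − x_{i+1}·y_i), indices taken mod 7.
J→K: (10)(-10) − (-6)(-1) = -106
K→L: (-6)(-2) − (-9)(-10) = -78
L→M: (-9)(6) − (-15)(-2) = -84
M→N: (-15)(8) − (-4)(6) = -96
N→O: (-4)(15) − (2)(8) = -76
O→P: (2)(3) − (11)(15) = -159
P→J: (11)(-1) − (10)(3) = -41
Σ = -640
Area = |Σ|/2 = 320.

320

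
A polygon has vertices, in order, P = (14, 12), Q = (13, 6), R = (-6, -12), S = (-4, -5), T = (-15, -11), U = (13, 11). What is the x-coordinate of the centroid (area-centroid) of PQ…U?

71/29

Apply the shoelace formula. First the cross-terms c_i = x_i·y_{i+1} − x_{i+1}·y_i:
  -72, -120, -18, -31, -22, 2  ⇒  2A = -261, A = -130.5.
Then Σ (x_i + x_{i+1})·c_i = -1917, so x̄ = -1917 / (6·(-130.5)) = 71/29.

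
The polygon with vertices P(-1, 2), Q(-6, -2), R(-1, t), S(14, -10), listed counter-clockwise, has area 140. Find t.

-12

Write out the shoelace sum; only the two edges meeting at R involve t:
2·Area = [((-6)·t − (-1)·(-2)) + ((-1)·(-10) − 14·t)] + 32
       = -20·t + 40 = 280
⇒ t = -12.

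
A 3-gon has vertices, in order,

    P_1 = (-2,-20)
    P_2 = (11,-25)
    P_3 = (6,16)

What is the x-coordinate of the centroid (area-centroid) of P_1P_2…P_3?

Apply the shoelace (surveyor's) formula. First the cross-terms c_i = x_i·y_{i+1} − x_{i+1}·y_i:
  270, 326, -88  ⇒  2A = 508, A = 254.
Then Σ (x_i + x_{i+1})·c_i = 7620, so x̄ = 7620 / (6·254) = 5.

5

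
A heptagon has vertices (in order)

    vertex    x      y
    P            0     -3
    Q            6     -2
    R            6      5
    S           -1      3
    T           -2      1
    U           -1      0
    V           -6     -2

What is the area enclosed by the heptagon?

Cross-terms: 18, 42, 23, 5, 1, 2, 18  ⇒  Σ = 109
Area = |Σ|/2 = 54.5.

54.5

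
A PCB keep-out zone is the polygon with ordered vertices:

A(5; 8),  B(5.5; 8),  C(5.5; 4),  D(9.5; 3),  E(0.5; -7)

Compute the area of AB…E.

38.25

Apply Gauss's area formula: 2A = Σ (x_i·y_{i+1} − x_{i+1}·y_i), indices taken mod 5.
Σ = (-4) + (-22) + (-21.5) + (-68) + (39) = -76.5
Area = |Σ|/2 = 38.25.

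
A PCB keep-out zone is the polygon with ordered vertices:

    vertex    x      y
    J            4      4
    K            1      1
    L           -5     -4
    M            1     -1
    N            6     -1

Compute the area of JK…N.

21.5

J→K: (4)(1) − (1)(4) = 0
K→L: (1)(-4) − (-5)(1) = 1
L→M: (-5)(-1) − (1)(-4) = 9
M→N: (1)(-1) − (6)(-1) = 5
N→J: (6)(4) − (4)(-1) = 28
Σ = 43
Area = |Σ|/2 = 21.5.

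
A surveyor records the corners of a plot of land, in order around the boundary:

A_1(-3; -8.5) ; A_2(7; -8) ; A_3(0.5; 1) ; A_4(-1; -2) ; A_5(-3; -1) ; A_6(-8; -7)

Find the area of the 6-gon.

A_1→A_2: (-3)(-8) − (7)(-8.5) = 83.5
A_2→A_3: (7)(1) − (0.5)(-8) = 11
A_3→A_4: (0.5)(-2) − (-1)(1) = 0
A_4→A_5: (-1)(-1) − (-3)(-2) = -5
A_5→A_6: (-3)(-7) − (-8)(-1) = 13
A_6→A_1: (-8)(-8.5) − (-3)(-7) = 47
Σ = 149.5
Area = |Σ|/2 = 74.75.

74.75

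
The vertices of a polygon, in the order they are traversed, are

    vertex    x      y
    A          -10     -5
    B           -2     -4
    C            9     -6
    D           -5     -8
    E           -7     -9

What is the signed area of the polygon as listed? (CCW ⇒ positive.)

-45

Σ = (30) + (48) + (-102) + (-11) + (-55) = -90
Signed area = Σ/2 = -45 (negative ⇒ clockwise traversal).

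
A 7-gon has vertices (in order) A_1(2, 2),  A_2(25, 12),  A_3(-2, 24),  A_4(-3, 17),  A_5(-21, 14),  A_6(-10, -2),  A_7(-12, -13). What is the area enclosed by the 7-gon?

620.5

Apply the shoelace formula: 2A = Σ (x_i·y_{i+1} − x_{i+1}·y_i), indices taken mod 7.
Σ = (-26) + (624) + (38) + (315) + (182) + (106) + (2) = 1241
Area = |Σ|/2 = 620.5.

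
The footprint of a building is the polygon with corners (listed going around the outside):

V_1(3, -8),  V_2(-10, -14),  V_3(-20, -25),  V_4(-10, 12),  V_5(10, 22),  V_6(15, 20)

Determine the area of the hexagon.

Apply Gauss's area formula: 2A = Σ (x_i·y_{i+1} − x_{i+1}·y_i), indices taken mod 6.
Σ = (-122) + (-30) + (-490) + (-340) + (-130) + (-180) = -1292
Area = |Σ|/2 = 646.

646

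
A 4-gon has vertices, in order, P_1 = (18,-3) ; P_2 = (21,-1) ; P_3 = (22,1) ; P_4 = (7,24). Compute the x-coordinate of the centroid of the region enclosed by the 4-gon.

1847/117

Apply the surveyor's formula. First the cross-terms c_i = x_i·y_{i+1} − x_{i+1}·y_i:
  45, 43, 521, -453  ⇒  2A = 156, A = 78.
Then Σ (x_i + x_{i+1})·c_i = 7388, so x̄ = 7388 / (6·78) = 1847/117.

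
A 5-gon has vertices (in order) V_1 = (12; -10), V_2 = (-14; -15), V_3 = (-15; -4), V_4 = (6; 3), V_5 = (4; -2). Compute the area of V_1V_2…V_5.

275

V_1→V_2: (12)(-15) − (-14)(-10) = -320
V_2→V_3: (-14)(-4) − (-15)(-15) = -169
V_3→V_4: (-15)(3) − (6)(-4) = -21
V_4→V_5: (6)(-2) − (4)(3) = -24
V_5→V_1: (4)(-10) − (12)(-2) = -16
Σ = -550
Area = |Σ|/2 = 275.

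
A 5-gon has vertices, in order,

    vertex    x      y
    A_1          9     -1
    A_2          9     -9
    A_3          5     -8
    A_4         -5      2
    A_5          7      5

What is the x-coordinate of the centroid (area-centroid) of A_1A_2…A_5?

646/165

Apply Gauss's area formula. First the cross-terms c_i = x_i·y_{i+1} − x_{i+1}·y_i:
  -72, -27, -30, -39, -52  ⇒  2A = -220, A = -110.
Then Σ (x_i + x_{i+1})·c_i = -2584, so x̄ = -2584 / (6·(-110)) = 646/165.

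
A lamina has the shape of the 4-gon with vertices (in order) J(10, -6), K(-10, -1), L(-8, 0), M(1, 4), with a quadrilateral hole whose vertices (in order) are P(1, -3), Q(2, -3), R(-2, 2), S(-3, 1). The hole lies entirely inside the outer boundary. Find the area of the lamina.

71.5

Outer boundary:
Apply the shoelace formula: 2A = Σ (x_i·y_{i+1} − x_{i+1}·y_i), indices taken mod 4.
J→K: (10)(-1) − (-10)(-6) = -70
K→L: (-10)(0) − (-8)(-1) = -8
L→M: (-8)(4) − (1)(0) = -32
M→J: (1)(-6) − (10)(4) = -46
Σ = -156
Area = |Σ|/2 = 78.
Hole:
Apply the surveyor's formula: 2A = Σ (x_i·y_{i+1} − x_{i+1}·y_i), indices taken mod 4.
Σ = (3) + (-2) + (4) + (8) = 13
Area = |Σ|/2 = 6.5.
Net area = 78 − 6.5 = 71.5.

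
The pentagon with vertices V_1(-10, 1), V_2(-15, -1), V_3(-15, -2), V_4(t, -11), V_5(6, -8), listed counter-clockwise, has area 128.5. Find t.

-10

Write out the shoelace sum; only the two edges meeting at V_4 involve t:
2·Area = [((-15)·(-11) − t·(-2)) + (t·(-8) − 6·(-11))] + -34
       = -6·t + 197 = 257
⇒ t = -10.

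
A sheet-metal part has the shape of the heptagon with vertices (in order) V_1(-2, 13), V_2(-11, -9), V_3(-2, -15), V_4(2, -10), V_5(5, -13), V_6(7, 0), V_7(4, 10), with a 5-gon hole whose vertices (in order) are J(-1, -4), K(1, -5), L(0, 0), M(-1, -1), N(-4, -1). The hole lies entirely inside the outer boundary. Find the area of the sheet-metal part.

Outer boundary:
Apply the surveyor's formula: 2A = Σ (x_i·y_{i+1} − x_{i+1}·y_i), indices taken mod 7.
Σ = (161) + (147) + (50) + (24) + (91) + (70) + (72) = 615
Area = |Σ|/2 = 307.5.
Hole:
J→K: (-1)(-5) − (1)(-4) = 9
K→L: (1)(0) − (0)(-5) = 0
L→M: (0)(-1) − (-1)(0) = 0
M→N: (-1)(-1) − (-4)(-1) = -3
N→J: (-4)(-4) − (-1)(-1) = 15
Σ = 21
Area = |Σ|/2 = 10.5.
Net area = 307.5 − 10.5 = 297.

297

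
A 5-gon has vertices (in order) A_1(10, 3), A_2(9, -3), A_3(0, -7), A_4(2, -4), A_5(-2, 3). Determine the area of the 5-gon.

72

Cross-terms: -57, -63, 14, -2, -36  ⇒  Σ = -144
Area = |Σ|/2 = 72.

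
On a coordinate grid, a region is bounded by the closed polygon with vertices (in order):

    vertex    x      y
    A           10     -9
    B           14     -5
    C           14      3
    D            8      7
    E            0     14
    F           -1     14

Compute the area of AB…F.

Apply the shoelace formula: 2A = Σ (x_i·y_{i+1} − x_{i+1}·y_i), indices taken mod 6.
Cross-terms: 76, 112, 74, 112, 14, -131  ⇒  Σ = 257
Area = |Σ|/2 = 128.5.

128.5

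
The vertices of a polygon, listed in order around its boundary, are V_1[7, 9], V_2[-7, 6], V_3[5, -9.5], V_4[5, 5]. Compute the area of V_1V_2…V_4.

112

V_1→V_2: (7)(6) − (-7)(9) = 105
V_2→V_3: (-7)(-9.5) − (5)(6) = 36.5
V_3→V_4: (5)(5) − (5)(-9.5) = 72.5
V_4→V_1: (5)(9) − (7)(5) = 10
Σ = 224
Area = |Σ|/2 = 112.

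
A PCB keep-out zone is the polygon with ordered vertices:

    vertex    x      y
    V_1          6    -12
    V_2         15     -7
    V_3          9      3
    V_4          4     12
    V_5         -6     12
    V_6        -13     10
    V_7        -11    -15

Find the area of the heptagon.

Σ = (138) + (108) + (96) + (120) + (96) + (305) + (222) = 1085
Area = |Σ|/2 = 542.5.

542.5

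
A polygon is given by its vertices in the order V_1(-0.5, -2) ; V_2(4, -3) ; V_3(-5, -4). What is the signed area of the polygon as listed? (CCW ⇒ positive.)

-6.75

Apply the shoelace formula: 2A = Σ (x_i·y_{i+1} − x_{i+1}·y_i), indices taken mod 3.
V_1→V_2: (-0.5)(-3) − (4)(-2) = 9.5
V_2→V_3: (4)(-4) − (-5)(-3) = -31
V_3→V_1: (-5)(-2) − (-0.5)(-4) = 8
Σ = -13.5
Signed area = Σ/2 = -6.75 (negative ⇒ clockwise traversal).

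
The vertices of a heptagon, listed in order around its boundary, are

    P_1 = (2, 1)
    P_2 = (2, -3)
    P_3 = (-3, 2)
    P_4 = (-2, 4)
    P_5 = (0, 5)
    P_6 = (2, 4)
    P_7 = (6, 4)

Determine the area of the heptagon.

P_1→P_2: (2)(-3) − (2)(1) = -8
P_2→P_3: (2)(2) − (-3)(-3) = -5
P_3→P_4: (-3)(4) − (-2)(2) = -8
P_4→P_5: (-2)(5) − (0)(4) = -10
P_5→P_6: (0)(4) − (2)(5) = -10
P_6→P_7: (2)(4) − (6)(4) = -16
P_7→P_1: (6)(1) − (2)(4) = -2
Σ = -59
Area = |Σ|/2 = 29.5.

29.5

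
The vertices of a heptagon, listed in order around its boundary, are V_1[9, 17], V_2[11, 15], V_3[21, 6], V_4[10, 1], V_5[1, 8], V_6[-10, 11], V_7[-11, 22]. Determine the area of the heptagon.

327

Apply the shoelace formula: 2A = Σ (x_i·y_{i+1} − x_{i+1}·y_i), indices taken mod 7.
V_1→V_2: (9)(15) − (11)(17) = -52
V_2→V_3: (11)(6) − (21)(15) = -249
V_3→V_4: (21)(1) − (10)(6) = -39
V_4→V_5: (10)(8) − (1)(1) = 79
V_5→V_6: (1)(11) − (-10)(8) = 91
V_6→V_7: (-10)(22) − (-11)(11) = -99
V_7→V_1: (-11)(17) − (9)(22) = -385
Σ = -654
Area = |Σ|/2 = 327.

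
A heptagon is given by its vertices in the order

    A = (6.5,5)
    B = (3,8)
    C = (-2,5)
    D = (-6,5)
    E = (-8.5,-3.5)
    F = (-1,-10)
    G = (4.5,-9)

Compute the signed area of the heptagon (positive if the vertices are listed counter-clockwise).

184

Σ = (37) + (31) + (20) + (63.5) + (81.5) + (54) + (81) = 368
Signed area = Σ/2 = 184 (positive ⇒ counter-clockwise traversal).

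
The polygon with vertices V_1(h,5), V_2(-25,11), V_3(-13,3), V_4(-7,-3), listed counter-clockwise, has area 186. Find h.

Write out the shoelace sum; only the two edges meeting at V_1 involve h:
2·Area = [((-7)·5 − h·(-3)) + (h·11 − (-25)·5)] + 128
       = 14·h + 218 = 372
⇒ h = 11.

11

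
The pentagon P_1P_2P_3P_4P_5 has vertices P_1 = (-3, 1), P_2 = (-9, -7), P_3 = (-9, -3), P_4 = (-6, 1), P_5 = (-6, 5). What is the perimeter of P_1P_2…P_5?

28

|P_1P_2| = √((-6)² + (-8)²) = √100 = 10
|P_2P_3| = √((0)² + (4)²) = √16 = 4
|P_3P_4| = √((3)² + (4)²) = √25 = 5
|P_4P_5| = √((0)² + (4)²) = √16 = 4
|P_5P_1| = √((3)² + (-4)²) = √25 = 5
Perimeter = 10 + 4 + 5 + 4 + 5 = 28.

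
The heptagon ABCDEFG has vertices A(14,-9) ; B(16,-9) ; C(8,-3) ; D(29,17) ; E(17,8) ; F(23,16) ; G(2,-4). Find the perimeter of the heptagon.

108

|AB| = √((2)² + (0)²) = √4 = 2
|BC| = √((-8)² + (6)²) = √100 = 10
|CD| = √((21)² + (20)²) = √841 = 29
|DE| = √((-12)² + (-9)²) = √225 = 15
|EF| = √((6)² + (8)²) = √100 = 10
|FG| = √((-21)² + (-20)²) = √841 = 29
|GA| = √((12)² + (-5)²) = √169 = 13
Perimeter = 2 + 10 + 29 + 15 + 10 + 29 + 13 = 108.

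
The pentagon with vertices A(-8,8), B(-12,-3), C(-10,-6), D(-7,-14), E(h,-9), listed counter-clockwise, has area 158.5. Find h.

Write out the shoelace sum; only the two edges meeting at E involve h:
2·Area = [((-7)·(-9) − h·(-14)) + (h·8 − (-8)·(-9))] + 260
       = 22·h + 251 = 317
⇒ h = 3.

3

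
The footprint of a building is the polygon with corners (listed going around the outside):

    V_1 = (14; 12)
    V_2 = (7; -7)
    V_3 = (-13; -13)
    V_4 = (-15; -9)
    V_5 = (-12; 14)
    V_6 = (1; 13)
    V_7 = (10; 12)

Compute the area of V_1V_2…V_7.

548

V_1→V_2: (14)(-7) − (7)(12) = -182
V_2→V_3: (7)(-13) − (-13)(-7) = -182
V_3→V_4: (-13)(-9) − (-15)(-13) = -78
V_4→V_5: (-15)(14) − (-12)(-9) = -318
V_5→V_6: (-12)(13) − (1)(14) = -170
V_6→V_7: (1)(12) − (10)(13) = -118
V_7→V_1: (10)(12) − (14)(12) = -48
Σ = -1096
Area = |Σ|/2 = 548.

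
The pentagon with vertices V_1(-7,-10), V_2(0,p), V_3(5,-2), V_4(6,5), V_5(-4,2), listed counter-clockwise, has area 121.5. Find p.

-10

The doubled signed area Σ (x_i y_{i+1} − x_{i+1} y_i) is linear in p.
With p=0 it equals 123; the coefficient of p is -12 (from the two edges through V_2).
So -12·p + 123 = 2·121.5 = 243 ⇒ p = -10.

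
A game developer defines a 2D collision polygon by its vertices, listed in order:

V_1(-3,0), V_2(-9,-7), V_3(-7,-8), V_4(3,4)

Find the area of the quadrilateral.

Apply the surveyor's formula: 2A = Σ (x_i·y_{i+1} − x_{i+1}·y_i), indices taken mod 4.
Cross-terms: 21, 23, -4, 12  ⇒  Σ = 52
Area = |Σ|/2 = 26.

26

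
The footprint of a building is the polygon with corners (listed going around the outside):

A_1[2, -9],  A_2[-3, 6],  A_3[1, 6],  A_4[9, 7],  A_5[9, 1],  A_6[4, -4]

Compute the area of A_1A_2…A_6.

104

Apply the shoelace (surveyor's) formula: 2A = Σ (x_i·y_{i+1} − x_{i+1}·y_i), indices taken mod 6.
Σ = (-15) + (-24) + (-47) + (-54) + (-40) + (-28) = -208
Area = |Σ|/2 = 104.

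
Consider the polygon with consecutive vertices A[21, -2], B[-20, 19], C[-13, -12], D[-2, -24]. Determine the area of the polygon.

Apply the shoelace formula: 2A = Σ (x_i·y_{i+1} − x_{i+1}·y_i), indices taken mod 4.
Cross-terms: 359, 487, 288, 508  ⇒  Σ = 1642
Area = |Σ|/2 = 821.

821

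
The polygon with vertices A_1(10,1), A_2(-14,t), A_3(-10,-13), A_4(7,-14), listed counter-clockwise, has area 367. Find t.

8

Write out the shoelace sum; only the two edges meeting at A_2 involve t:
2·Area = [(10·t − (-14)·1) + ((-14)·(-13) − (-10)·t)] + 378
       = 20·t + 574 = 734
⇒ t = 8.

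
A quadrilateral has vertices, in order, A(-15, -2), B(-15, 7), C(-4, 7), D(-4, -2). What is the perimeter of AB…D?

40

|AB| = √((0)² + (9)²) = √81 = 9
|BC| = √((11)² + (0)²) = √121 = 11
|CD| = √((0)² + (-9)²) = √81 = 9
|DA| = √((-11)² + (0)²) = √121 = 11
Perimeter = 9 + 11 + 9 + 11 = 40.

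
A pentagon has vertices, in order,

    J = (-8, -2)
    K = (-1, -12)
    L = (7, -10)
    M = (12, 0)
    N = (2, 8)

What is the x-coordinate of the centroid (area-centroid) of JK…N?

497/232

Apply Gauss's area formula. First the cross-terms c_i = x_i·y_{i+1} − x_{i+1}·y_i:
  94, 94, 120, 96, 60  ⇒  2A = 464, A = 232.
Then Σ (x_i + x_{i+1})·c_i = 2982, so x̄ = 2982 / (6·232) = 497/232.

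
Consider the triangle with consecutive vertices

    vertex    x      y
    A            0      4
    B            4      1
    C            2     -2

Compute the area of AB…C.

Σ = (-16) + (-10) + (8) = -18
Area = |Σ|/2 = 9.

9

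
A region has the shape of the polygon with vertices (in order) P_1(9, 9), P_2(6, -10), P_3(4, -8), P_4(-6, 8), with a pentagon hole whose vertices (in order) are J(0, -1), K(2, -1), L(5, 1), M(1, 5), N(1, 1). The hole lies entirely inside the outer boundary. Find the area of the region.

133

Outer boundary:
Σ = (-144) + (-8) + (-16) + (-126) = -294
Area = |Σ|/2 = 147.
Hole:
Apply Gauss's area formula: 2A = Σ (x_i·y_{i+1} − x_{i+1}·y_i), indices taken mod 5.
Σ = (2) + (7) + (24) + (-4) + (-1) = 28
Area = |Σ|/2 = 14.
Net area = 147 − 14 = 133.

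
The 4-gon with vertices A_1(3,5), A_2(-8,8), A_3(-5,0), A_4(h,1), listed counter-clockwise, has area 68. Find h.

8

The doubled signed area Σ (x_i y_{i+1} − x_{i+1} y_i) is linear in h.
With h=0 it equals 96; the coefficient of h is 5 (from the two edges through A_4).
So 5·h + 96 = 2·68 = 136 ⇒ h = 8.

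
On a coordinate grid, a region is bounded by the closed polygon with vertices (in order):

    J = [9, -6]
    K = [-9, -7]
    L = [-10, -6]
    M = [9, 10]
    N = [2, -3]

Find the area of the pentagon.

Apply the shoelace (surveyor's) formula: 2A = Σ (x_i·y_{i+1} − x_{i+1}·y_i), indices taken mod 5.
Σ = (-117) + (-16) + (-46) + (-47) + (15) = -211
Area = |Σ|/2 = 105.5.

105.5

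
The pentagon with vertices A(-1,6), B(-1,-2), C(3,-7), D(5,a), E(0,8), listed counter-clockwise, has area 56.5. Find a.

The doubled signed area Σ (x_i y_{i+1} − x_{i+1} y_i) is linear in a.
With a=0 it equals 104; the coefficient of a is 3 (from the two edges through D).
So 3·a + 104 = 2·56.5 = 113 ⇒ a = 3.

3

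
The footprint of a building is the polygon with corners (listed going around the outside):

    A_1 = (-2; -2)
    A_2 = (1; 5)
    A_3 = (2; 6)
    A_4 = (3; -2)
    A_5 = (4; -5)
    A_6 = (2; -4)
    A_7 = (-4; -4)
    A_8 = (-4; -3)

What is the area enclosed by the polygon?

36.5

Σ = (-8) + (-4) + (-22) + (-7) + (-6) + (-24) + (-4) + (2) = -73
Area = |Σ|/2 = 36.5.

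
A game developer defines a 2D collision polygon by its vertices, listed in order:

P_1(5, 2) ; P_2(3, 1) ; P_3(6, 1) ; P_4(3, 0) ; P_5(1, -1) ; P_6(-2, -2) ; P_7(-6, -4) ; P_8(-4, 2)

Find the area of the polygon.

32

Apply the shoelace formula: 2A = Σ (x_i·y_{i+1} − x_{i+1}·y_i), indices taken mod 8.
Σ = (-1) + (-3) + (-3) + (-3) + (-4) + (-4) + (-28) + (-18) = -64
Area = |Σ|/2 = 32.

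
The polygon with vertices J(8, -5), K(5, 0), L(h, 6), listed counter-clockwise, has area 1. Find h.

Write out the shoelace sum; only the two edges meeting at L involve h:
2·Area = [(5·6 − h·0) + (h·(-5) − 8·6)] + 25
       = -5·h + 7 = 2
⇒ h = 1.

1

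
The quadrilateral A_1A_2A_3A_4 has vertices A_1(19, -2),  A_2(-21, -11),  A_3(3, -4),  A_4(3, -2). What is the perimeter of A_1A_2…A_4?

84

|A_1A_2| = √((-40)² + (-9)²) = √1681 = 41
|A_2A_3| = √((24)² + (7)²) = √625 = 25
|A_3A_4| = √((0)² + (2)²) = √4 = 2
|A_4A_1| = √((16)² + (0)²) = √256 = 16
Perimeter = 41 + 25 + 2 + 16 = 84.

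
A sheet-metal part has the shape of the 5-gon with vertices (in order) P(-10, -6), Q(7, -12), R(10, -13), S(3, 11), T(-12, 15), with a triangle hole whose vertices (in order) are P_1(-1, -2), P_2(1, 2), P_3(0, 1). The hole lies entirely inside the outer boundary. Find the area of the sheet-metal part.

368.5

Outer boundary:
Apply the surveyor's formula: 2A = Σ (x_i·y_{i+1} − x_{i+1}·y_i), indices taken mod 5.
Σ = (162) + (29) + (149) + (177) + (222) = 739
Area = |Σ|/2 = 369.5.
Hole:
Σ = (0) + (1) + (1) = 2
Area = |Σ|/2 = 1.
Net area = 369.5 − 1 = 368.5.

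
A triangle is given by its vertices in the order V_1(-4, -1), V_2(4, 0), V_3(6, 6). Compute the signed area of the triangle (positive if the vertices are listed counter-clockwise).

23

Apply Gauss's area formula: 2A = Σ (x_i·y_{i+1} − x_{i+1}·y_i), indices taken mod 3.
Cross-terms: 4, 24, 18  ⇒  Σ = 46
Signed area = Σ/2 = 23 (positive ⇒ counter-clockwise traversal).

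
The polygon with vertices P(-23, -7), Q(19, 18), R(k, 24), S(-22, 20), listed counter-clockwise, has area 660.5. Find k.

2

Write out the shoelace sum; only the two edges meeting at R involve k:
2·Area = [(19·24 − k·18) + (k·20 − (-22)·24)] + 333
       = 2·k + 1317 = 1321
⇒ k = 2.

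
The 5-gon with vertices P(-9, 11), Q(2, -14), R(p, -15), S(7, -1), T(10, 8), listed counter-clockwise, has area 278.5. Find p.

Write out the shoelace sum; only the two edges meeting at R involve p:
2·Area = [(2·(-15) − p·(-14)) + (p·(-1) − 7·(-15))] + 352
       = 13·p + 427 = 557
⇒ p = 10.

10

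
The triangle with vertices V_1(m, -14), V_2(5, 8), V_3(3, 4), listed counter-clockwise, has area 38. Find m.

13

Write out the shoelace sum; only the two edges meeting at V_1 involve m:
2·Area = [(3·(-14) − m·4) + (m·8 − 5·(-14))] + -4
       = 4·m + 24 = 76
⇒ m = 13.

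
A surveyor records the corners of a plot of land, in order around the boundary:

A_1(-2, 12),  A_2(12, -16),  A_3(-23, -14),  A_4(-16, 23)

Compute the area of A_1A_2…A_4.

Apply the shoelace (surveyor's) formula: 2A = Σ (x_i·y_{i+1} − x_{i+1}·y_i), indices taken mod 4.
Σ = (-112) + (-536) + (-753) + (-146) = -1547
Area = |Σ|/2 = 773.5.

773.5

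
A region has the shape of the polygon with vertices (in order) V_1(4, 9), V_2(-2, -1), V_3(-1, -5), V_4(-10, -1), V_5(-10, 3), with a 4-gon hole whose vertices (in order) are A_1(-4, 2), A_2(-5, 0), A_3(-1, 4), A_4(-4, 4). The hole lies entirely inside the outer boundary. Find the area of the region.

79

Outer boundary:
Apply Gauss's area formula: 2A = Σ (x_i·y_{i+1} − x_{i+1}·y_i), indices taken mod 5.
Cross-terms: 14, 9, -49, -40, -102  ⇒  Σ = -168
Area = |Σ|/2 = 84.
Hole:
Apply the shoelace formula: 2A = Σ (x_i·y_{i+1} − x_{i+1}·y_i), indices taken mod 4.
A_1→A_2: (-4)(0) − (-5)(2) = 10
A_2→A_3: (-5)(4) − (-1)(0) = -20
A_3→A_4: (-1)(4) − (-4)(4) = 12
A_4→A_1: (-4)(2) − (-4)(4) = 8
Σ = 10
Area = |Σ|/2 = 5.
Net area = 84 − 5 = 79.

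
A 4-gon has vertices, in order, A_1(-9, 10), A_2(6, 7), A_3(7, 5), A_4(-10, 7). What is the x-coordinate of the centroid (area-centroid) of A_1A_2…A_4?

Apply the shoelace formula. First the cross-terms c_i = x_i·y_{i+1} − x_{i+1}·y_i:
  -123, -19, 99, -37  ⇒  2A = -80, A = -40.
Then Σ (x_i + x_{i+1})·c_i = 528, so x̄ = 528 / (6·(-40)) = -2.2.

-2.2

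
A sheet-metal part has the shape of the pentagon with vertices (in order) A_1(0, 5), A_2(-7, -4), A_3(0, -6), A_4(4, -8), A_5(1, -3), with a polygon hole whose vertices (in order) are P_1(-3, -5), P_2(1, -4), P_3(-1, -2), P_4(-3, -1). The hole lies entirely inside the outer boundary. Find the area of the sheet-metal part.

42

Outer boundary:
Apply Gauss's area formula: 2A = Σ (x_i·y_{i+1} − x_{i+1}·y_i), indices taken mod 5.
Σ = (35) + (42) + (24) + (-4) + (5) = 102
Area = |Σ|/2 = 51.
Hole:
Apply the shoelace formula: 2A = Σ (x_i·y_{i+1} − x_{i+1}·y_i), indices taken mod 4.
Σ = (17) + (-6) + (-5) + (12) = 18
Area = |Σ|/2 = 9.
Net area = 51 − 9 = 42.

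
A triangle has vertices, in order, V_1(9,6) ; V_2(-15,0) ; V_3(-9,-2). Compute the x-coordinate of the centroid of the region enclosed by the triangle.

-5

Apply Gauss's area formula. First the cross-terms c_i = x_i·y_{i+1} − x_{i+1}·y_i:
  90, 30, -36  ⇒  2A = 84, A = 42.
Then Σ (x_i + x_{i+1})·c_i = -1260, so x̄ = -1260 / (6·42) = -5.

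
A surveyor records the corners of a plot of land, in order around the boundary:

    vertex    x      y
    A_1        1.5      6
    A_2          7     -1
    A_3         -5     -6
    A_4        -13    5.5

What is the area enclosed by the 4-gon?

141.125

Apply the surveyor's formula: 2A = Σ (x_i·y_{i+1} − x_{i+1}·y_i), indices taken mod 4.
Cross-terms: -43.5, -47, -105.5, -86.25  ⇒  Σ = -282.25
Area = |Σ|/2 = 141.125.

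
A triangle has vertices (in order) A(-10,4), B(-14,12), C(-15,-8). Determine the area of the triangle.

Apply the surveyor's formula: 2A = Σ (x_i·y_{i+1} − x_{i+1}·y_i), indices taken mod 3.
A→B: (-10)(12) − (-14)(4) = -64
B→C: (-14)(-8) − (-15)(12) = 292
C→A: (-15)(4) − (-10)(-8) = -140
Σ = 88
Area = |Σ|/2 = 44.

44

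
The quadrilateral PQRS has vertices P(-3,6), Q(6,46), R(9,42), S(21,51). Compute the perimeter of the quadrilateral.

112

|PQ| = √((9)² + (40)²) = √1681 = 41
|QR| = √((3)² + (-4)²) = √25 = 5
|RS| = √((12)² + (9)²) = √225 = 15
|SP| = √((-24)² + (-45)²) = √2601 = 51
Perimeter = 41 + 5 + 15 + 51 = 112.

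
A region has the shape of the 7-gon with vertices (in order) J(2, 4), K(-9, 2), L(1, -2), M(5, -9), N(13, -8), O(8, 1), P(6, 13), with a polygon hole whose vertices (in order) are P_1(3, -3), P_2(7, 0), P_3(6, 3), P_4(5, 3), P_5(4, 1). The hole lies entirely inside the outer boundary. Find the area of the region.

Outer boundary:
Cross-terms: 40, 16, 1, 77, 77, 98, -2  ⇒  Σ = 307
Area = |Σ|/2 = 153.5.
Hole:
Σ = (21) + (21) + (3) + (-7) + (-15) = 23
Area = |Σ|/2 = 11.5.
Net area = 153.5 − 11.5 = 142.

142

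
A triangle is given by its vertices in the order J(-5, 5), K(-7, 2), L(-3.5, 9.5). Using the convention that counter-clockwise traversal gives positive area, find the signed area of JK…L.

Σ = (25) + (-59.5) + (30) = -4.5
Signed area = Σ/2 = -2.25 (negative ⇒ clockwise traversal).

-2.25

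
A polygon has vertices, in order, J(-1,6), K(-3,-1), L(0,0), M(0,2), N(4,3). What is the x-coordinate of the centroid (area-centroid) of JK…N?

-9/38

Apply Gauss's area formula. First the cross-terms c_i = x_i·y_{i+1} − x_{i+1}·y_i:
  19, 0, 0, -8, 27  ⇒  2A = 38, A = 19.
Then Σ (x_i + x_{i+1})·c_i = -27, so x̄ = -27 / (6·19) = -9/38.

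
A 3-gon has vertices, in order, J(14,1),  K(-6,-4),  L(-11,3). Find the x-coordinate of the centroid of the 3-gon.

Apply the surveyor's formula. First the cross-terms c_i = x_i·y_{i+1} − x_{i+1}·y_i:
  -50, -62, -53  ⇒  2A = -165, A = -82.5.
Then Σ (x_i + x_{i+1})·c_i = 495, so x̄ = 495 / (6·(-82.5)) = -1.

-1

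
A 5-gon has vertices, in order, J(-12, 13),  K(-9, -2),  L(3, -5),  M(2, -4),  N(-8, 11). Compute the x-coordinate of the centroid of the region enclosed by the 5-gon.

-1259/208

Apply the surveyor's formula. First the cross-terms c_i = x_i·y_{i+1} − x_{i+1}·y_i:
  141, 51, -2, -10, 28  ⇒  2A = 208, A = 104.
Then Σ (x_i + x_{i+1})·c_i = -3777, so x̄ = -3777 / (6·104) = -1259/208.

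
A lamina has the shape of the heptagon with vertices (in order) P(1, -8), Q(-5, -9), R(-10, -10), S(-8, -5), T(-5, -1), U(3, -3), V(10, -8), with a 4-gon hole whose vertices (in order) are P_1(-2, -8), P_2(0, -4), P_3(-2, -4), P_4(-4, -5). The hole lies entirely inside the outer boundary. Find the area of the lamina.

84

Outer boundary:
Apply the surveyor's formula: 2A = Σ (x_i·y_{i+1} − x_{i+1}·y_i), indices taken mod 7.
P→Q: (1)(-9) − (-5)(-8) = -49
Q→R: (-5)(-10) − (-10)(-9) = -40
R→S: (-10)(-5) − (-8)(-10) = -30
S→T: (-8)(-1) − (-5)(-5) = -17
T→U: (-5)(-3) − (3)(-1) = 18
U→V: (3)(-8) − (10)(-3) = 6
V→P: (10)(-8) − (1)(-8) = -72
Σ = -184
Area = |Σ|/2 = 92.
Hole:
Apply the shoelace formula: 2A = Σ (x_i·y_{i+1} − x_{i+1}·y_i), indices taken mod 4.
P_1→P_2: (-2)(-4) − (0)(-8) = 8
P_2→P_3: (0)(-4) − (-2)(-4) = -8
P_3→P_4: (-2)(-5) − (-4)(-4) = -6
P_4→P_1: (-4)(-8) − (-2)(-5) = 22
Σ = 16
Area = |Σ|/2 = 8.
Net area = 92 − 8 = 84.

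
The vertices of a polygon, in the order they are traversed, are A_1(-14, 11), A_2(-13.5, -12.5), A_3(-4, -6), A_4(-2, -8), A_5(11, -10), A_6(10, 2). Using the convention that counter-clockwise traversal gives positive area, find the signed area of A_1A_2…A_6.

A_1→A_2: (-14)(-12.5) − (-13.5)(11) = 323.5
A_2→A_3: (-13.5)(-6) − (-4)(-12.5) = 31
A_3→A_4: (-4)(-8) − (-2)(-6) = 20
A_4→A_5: (-2)(-10) − (11)(-8) = 108
A_5→A_6: (11)(2) − (10)(-10) = 122
A_6→A_1: (10)(11) − (-14)(2) = 138
Σ = 742.5
Signed area = Σ/2 = 371.25 (positive ⇒ counter-clockwise traversal).

371.25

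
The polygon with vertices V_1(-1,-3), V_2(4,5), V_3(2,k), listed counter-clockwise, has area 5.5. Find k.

4

Write out the shoelace sum; only the two edges meeting at V_3 involve k:
2·Area = [(4·k − 2·5) + (2·(-3) − (-1)·k)] + 7
       = 5·k + -9 = 11
⇒ k = 4.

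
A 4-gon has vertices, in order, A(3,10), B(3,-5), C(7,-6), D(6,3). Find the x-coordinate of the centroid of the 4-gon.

Apply the shoelace formula. First the cross-terms c_i = x_i·y_{i+1} − x_{i+1}·y_i:
  -45, 17, 57, 51  ⇒  2A = 80, A = 40.
Then Σ (x_i + x_{i+1})·c_i = 1100, so x̄ = 1100 / (6·40) = 55/12.

55/12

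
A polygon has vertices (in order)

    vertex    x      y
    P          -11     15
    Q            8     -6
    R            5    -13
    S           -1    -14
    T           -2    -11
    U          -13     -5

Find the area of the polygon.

305.5

Apply the shoelace (surveyor's) formula: 2A = Σ (x_i·y_{i+1} − x_{i+1}·y_i), indices taken mod 6.
P→Q: (-11)(-6) − (8)(15) = -54
Q→R: (8)(-13) − (5)(-6) = -74
R→S: (5)(-14) − (-1)(-13) = -83
S→T: (-1)(-11) − (-2)(-14) = -17
T→U: (-2)(-5) − (-13)(-11) = -133
U→P: (-13)(15) − (-11)(-5) = -250
Σ = -611
Area = |Σ|/2 = 305.5.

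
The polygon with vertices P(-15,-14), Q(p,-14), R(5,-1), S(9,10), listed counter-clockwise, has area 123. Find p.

-9

The doubled signed area Σ (x_i y_{i+1} − x_{i+1} y_i) is linear in p.
With p=0 it equals 363; the coefficient of p is 13 (from the two edges through Q).
So 13·p + 363 = 2·123 = 246 ⇒ p = -9.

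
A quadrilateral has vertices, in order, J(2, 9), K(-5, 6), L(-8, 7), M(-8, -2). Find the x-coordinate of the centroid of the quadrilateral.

Apply the shoelace formula. First the cross-terms c_i = x_i·y_{i+1} − x_{i+1}·y_i:
  57, 13, 72, -68  ⇒  2A = 74, A = 37.
Then Σ (x_i + x_{i+1})·c_i = -1084, so x̄ = -1084 / (6·37) = -542/111.

-542/111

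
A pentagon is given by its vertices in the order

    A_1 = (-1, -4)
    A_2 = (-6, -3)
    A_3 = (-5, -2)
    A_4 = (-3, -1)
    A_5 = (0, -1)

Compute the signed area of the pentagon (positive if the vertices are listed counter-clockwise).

Apply the shoelace (surveyor's) formula: 2A = Σ (x_i·y_{i+1} − x_{i+1}·y_i), indices taken mod 5.
Σ = (-21) + (-3) + (-1) + (3) + (-1) = -23
Signed area = Σ/2 = -11.5 (negative ⇒ clockwise traversal).

-11.5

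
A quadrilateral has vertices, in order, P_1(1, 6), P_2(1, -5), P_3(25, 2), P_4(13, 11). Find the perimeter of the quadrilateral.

64

|P_1P_2| = √((0)² + (-11)²) = √121 = 11
|P_2P_3| = √((24)² + (7)²) = √625 = 25
|P_3P_4| = √((-12)² + (9)²) = √225 = 15
|P_4P_1| = √((-12)² + (-5)²) = √169 = 13
Perimeter = 11 + 25 + 15 + 13 = 64.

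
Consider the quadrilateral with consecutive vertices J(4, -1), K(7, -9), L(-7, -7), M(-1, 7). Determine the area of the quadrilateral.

112

Σ = (-29) + (-112) + (-56) + (-27) = -224
Area = |Σ|/2 = 112.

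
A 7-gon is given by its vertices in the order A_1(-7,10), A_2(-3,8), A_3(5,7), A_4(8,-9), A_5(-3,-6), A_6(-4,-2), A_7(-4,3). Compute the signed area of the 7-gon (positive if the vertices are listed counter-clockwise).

Apply the shoelace formula: 2A = Σ (x_i·y_{i+1} − x_{i+1}·y_i), indices taken mod 7.
Σ = (-26) + (-61) + (-101) + (-75) + (-18) + (-20) + (-19) = -320
Signed area = Σ/2 = -160 (negative ⇒ clockwise traversal).

-160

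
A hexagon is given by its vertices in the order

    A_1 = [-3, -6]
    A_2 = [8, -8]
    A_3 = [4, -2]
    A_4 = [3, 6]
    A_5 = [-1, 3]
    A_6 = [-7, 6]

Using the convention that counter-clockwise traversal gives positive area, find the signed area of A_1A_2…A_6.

Cross-terms: 72, 16, 30, 15, 15, 60  ⇒  Σ = 208
Signed area = Σ/2 = 104 (positive ⇒ counter-clockwise traversal).

104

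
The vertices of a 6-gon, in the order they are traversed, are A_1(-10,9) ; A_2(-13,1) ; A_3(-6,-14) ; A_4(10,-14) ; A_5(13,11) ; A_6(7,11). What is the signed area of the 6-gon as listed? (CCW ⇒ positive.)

525

Cross-terms: 107, 188, 224, 292, 66, 173  ⇒  Σ = 1050
Signed area = Σ/2 = 525 (positive ⇒ counter-clockwise traversal).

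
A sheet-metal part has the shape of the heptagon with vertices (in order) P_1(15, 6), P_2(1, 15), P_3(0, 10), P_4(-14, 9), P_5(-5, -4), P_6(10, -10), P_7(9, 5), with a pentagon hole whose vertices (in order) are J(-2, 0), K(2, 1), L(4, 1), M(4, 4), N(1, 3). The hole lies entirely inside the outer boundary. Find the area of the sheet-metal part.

Outer boundary:
Apply Gauss's area formula: 2A = Σ (x_i·y_{i+1} − x_{i+1}·y_i), indices taken mod 7.
Σ = (219) + (10) + (140) + (101) + (90) + (140) + (-21) = 679
Area = |Σ|/2 = 339.5.
Hole:
Σ = (-2) + (-2) + (12) + (8) + (6) = 22
Area = |Σ|/2 = 11.
Net area = 339.5 − 11 = 328.5.

328.5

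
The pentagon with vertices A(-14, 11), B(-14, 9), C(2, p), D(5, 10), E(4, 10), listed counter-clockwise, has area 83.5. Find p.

3

The doubled signed area Σ (x_i y_{i+1} − x_{i+1} y_i) is linear in p.
With p=0 it equals 224; the coefficient of p is -19 (from the two edges through C).
So -19·p + 224 = 2·83.5 = 167 ⇒ p = 3.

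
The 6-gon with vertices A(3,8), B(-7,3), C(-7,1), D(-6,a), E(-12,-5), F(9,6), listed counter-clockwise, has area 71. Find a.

Write out the shoelace sum; only the two edges meeting at D involve a:
2·Area = [((-7)·a − (-6)·1) + ((-6)·(-5) − (-12)·a)] + 106
       = 5·a + 142 = 142
⇒ a = 0.

0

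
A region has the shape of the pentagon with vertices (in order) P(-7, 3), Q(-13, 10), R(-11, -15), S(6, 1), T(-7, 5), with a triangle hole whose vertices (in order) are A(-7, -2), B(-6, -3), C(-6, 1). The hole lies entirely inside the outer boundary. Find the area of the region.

Outer boundary:
Apply the shoelace (surveyor's) formula: 2A = Σ (x_i·y_{i+1} − x_{i+1}·y_i), indices taken mod 5.
Σ = (-31) + (305) + (79) + (37) + (14) = 404
Area = |Σ|/2 = 202.
Hole:
Apply the shoelace formula: 2A = Σ (x_i·y_{i+1} − x_{i+1}·y_i), indices taken mod 3.
Σ = (9) + (-24) + (19) = 4
Area = |Σ|/2 = 2.
Net area = 202 − 2 = 200.

200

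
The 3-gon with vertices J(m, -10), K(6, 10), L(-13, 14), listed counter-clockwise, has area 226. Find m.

-12

The doubled signed area Σ (x_i y_{i+1} − x_{i+1} y_i) is linear in m.
With m=0 it equals 404; the coefficient of m is -4 (from the two edges through J).
So -4·m + 404 = 2·226 = 452 ⇒ m = -12.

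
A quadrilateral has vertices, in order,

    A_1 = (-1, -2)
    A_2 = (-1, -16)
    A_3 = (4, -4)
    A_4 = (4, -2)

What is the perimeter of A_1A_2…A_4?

34

|A_1A_2| = √((0)² + (-14)²) = √196 = 14
|A_2A_3| = √((5)² + (12)²) = √169 = 13
|A_3A_4| = √((0)² + (2)²) = √4 = 2
|A_4A_1| = √((-5)² + (0)²) = √25 = 5
Perimeter = 14 + 13 + 2 + 5 = 34.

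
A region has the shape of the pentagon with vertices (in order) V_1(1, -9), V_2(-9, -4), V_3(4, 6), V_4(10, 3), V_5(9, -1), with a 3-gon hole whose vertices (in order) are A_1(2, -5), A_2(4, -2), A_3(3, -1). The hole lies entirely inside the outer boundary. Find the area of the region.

Outer boundary:
Apply the shoelace formula: 2A = Σ (x_i·y_{i+1} − x_{i+1}·y_i), indices taken mod 5.
Σ = (-85) + (-38) + (-48) + (-37) + (-80) = -288
Area = |Σ|/2 = 144.
Hole:
Apply the shoelace (surveyor's) formula: 2A = Σ (x_i·y_{i+1} − x_{i+1}·y_i), indices taken mod 3.
Cross-terms: 16, 2, -13  ⇒  Σ = 5
Area = |Σ|/2 = 2.5.
Net area = 144 − 2.5 = 141.5.

141.5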